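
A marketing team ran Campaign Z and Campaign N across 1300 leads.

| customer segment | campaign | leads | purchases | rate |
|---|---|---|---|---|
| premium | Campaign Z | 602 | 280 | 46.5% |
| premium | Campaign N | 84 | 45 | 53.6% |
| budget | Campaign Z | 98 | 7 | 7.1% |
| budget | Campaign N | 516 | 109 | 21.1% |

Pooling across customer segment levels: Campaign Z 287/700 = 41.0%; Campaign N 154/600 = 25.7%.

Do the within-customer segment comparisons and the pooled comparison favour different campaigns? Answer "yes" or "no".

yes

Within each customer segment level (premium 46.5% vs 53.6%; budget 7.1% vs 21.1%), Campaign N has the higher rate every time. Pooled: 41.0% vs 25.7% — Campaign Z has the higher rate overall. The two comparisons disagree.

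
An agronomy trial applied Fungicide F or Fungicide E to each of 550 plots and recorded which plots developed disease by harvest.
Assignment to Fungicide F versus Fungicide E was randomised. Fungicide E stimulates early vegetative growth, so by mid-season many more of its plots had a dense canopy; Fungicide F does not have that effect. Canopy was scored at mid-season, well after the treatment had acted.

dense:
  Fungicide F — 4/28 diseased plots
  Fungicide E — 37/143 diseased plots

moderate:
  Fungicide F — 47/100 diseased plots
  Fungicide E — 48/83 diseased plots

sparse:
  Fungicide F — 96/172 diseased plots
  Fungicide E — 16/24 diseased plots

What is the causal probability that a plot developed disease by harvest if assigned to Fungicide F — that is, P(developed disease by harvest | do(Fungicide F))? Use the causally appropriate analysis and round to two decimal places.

0.49

Fungicide F is lower inside every mid-season canopy stratum but Fungicide E is lower in aggregate. Whether to stratify depends on how mid-season canopy relates to the fungicide.
Mid-season canopy lies on the pathway fungicide → mid-season canopy → outcome, so adjusting for it blocks the indirect effect. For the total causal effect of fungicide, use the unadjusted pooled rates.
So P(outcome | do(Fungicide F)) is just the pooled rate for Fungicide F: 147/300 = 0.490.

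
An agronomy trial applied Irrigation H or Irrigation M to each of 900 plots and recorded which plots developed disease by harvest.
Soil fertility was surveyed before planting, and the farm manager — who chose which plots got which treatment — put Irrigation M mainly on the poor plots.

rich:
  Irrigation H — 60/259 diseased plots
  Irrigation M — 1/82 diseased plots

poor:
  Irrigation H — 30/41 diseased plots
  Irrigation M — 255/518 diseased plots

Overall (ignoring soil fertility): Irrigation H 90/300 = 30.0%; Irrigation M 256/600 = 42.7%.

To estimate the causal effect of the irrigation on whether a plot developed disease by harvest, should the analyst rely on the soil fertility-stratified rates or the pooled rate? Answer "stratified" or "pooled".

stratified

Nothing the irrigation does changes soil fertility; the imbalance is an allocation artefact. With soil fertility also predicting the outcome, the pooled figure is confounded, and the within-stratum comparison is the causal one.
Within each level — rich: 23.2% vs 1.2%; poor: 73.2% vs 49.2% — Irrigation M is lower every time.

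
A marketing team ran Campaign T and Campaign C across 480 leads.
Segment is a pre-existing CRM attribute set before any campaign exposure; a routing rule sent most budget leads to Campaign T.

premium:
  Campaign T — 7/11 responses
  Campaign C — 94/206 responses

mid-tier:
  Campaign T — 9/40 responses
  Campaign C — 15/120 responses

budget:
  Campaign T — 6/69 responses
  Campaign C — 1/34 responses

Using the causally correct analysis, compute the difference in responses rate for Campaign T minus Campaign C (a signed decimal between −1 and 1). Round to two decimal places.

+0.13

Customer segment differs across campaigns for reasons unrelated to any effect of the campaign itself, and it separately predicts the outcome — a classic confounder. We must compare within customer segment levels.
Adjusting over the population distribution of customer segment: 0.452·(0.636−0.456) + 0.333·(0.225−0.125) + 0.215·(0.087−0.029) = +0.127.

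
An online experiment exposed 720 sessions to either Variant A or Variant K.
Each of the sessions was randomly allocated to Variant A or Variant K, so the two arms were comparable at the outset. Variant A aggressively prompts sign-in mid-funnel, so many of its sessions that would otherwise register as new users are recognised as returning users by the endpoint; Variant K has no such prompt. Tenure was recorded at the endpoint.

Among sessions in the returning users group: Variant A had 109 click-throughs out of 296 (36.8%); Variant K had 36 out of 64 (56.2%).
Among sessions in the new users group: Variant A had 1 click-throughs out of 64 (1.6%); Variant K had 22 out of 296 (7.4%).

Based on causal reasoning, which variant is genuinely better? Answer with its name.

The distribution of user tenure is itself part of what the variant does — it is an intermediate outcome. Holding it fixed would remove that part of the effect; the total effect is the pooled difference.
Pooled: Variant A 30.6% vs Variant K 16.1%; Variant A is higher overall.

Variant A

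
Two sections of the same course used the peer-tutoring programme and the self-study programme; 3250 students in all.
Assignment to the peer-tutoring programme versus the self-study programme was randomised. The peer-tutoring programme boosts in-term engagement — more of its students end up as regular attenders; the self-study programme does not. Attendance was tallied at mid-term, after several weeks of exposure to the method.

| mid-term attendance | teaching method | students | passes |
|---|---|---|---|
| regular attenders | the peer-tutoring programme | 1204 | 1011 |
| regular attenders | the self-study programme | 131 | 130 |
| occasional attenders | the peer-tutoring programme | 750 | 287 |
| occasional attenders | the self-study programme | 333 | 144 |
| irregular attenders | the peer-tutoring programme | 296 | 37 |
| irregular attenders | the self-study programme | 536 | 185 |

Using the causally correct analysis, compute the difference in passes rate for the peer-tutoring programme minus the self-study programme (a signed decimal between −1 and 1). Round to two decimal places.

+0.13

Mid-term attendance is recorded after the teaching method and is itself shifted by it — it sits on the causal path from teaching method to outcome. Conditioning on a mediator would strip out part of the effect we want; the pooled comparison gives the total causal effect.
The causal difference is the pooled difference: 0.593 − 0.459 = +0.134.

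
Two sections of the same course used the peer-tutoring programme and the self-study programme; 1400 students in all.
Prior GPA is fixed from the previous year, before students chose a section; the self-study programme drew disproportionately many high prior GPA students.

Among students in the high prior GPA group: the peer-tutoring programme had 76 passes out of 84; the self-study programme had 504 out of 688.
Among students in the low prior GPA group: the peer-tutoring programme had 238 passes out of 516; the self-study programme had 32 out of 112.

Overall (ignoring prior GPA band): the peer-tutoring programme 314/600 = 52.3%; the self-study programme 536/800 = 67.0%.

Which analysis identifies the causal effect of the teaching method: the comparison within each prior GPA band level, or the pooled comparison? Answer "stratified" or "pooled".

stratified

Nothing the teaching method does changes prior GPA band; the imbalance is an allocation artefact. With prior GPA band also predicting the outcome, the pooled figure is confounded, and the within-stratum comparison is the causal one.
Within each level — high prior GPA: 90.5% vs 73.3%; low prior GPA: 46.1% vs 28.6% — the peer-tutoring programme is higher every time.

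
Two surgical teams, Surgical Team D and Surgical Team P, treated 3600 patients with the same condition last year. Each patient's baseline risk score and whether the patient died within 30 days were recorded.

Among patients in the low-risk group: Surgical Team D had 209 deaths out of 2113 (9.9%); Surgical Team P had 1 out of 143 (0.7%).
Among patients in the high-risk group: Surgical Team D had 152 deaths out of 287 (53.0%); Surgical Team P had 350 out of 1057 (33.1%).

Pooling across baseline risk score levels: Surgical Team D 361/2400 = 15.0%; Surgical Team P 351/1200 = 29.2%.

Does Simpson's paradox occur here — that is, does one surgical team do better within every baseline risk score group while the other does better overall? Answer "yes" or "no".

yes

Within each baseline risk score level (low-risk 9.9% vs 0.7%; high-risk 53.0% vs 33.1%), Surgical Team P has the lower rate every time. Pooled: 15.0% vs 29.2% — Surgical Team D has the lower rate overall. The two comparisons disagree.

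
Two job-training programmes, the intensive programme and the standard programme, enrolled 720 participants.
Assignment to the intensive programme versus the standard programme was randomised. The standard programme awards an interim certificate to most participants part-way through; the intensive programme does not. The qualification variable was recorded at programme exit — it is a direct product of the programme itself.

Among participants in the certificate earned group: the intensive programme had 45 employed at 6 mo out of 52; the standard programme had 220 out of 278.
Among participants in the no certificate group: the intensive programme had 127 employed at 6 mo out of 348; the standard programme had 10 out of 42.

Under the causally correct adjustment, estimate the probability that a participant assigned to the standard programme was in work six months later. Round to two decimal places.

0.72

the intensive programme is higher inside every qualification attained during the programme stratum but the standard programme is higher in aggregate. Whether to stratify depends on how qualification attained during the programme relates to the programme.
Qualification attained during the programme is downstream of the programme. One should not condition on a consequence of treatment, so the overall rates are the right comparison.
So P(outcome | do(the standard programme)) is just the pooled rate for the standard programme: 230/320 = 0.719.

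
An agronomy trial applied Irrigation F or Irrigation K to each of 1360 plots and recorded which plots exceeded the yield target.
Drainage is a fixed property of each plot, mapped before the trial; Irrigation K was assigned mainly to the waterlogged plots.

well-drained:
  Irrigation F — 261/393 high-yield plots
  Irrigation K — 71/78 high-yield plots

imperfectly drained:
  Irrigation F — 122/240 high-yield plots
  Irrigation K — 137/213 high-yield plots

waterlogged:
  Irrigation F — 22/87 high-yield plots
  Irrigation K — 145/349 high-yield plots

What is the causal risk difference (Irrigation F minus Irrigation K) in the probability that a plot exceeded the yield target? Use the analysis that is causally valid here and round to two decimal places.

Nothing the irrigation does changes field drainage; the imbalance is an allocation artefact. With field drainage also predicting the outcome, the pooled figure is confounded, and the within-stratum comparison is the causal one.
Adjusting over the population distribution of field drainage: 0.346·(0.664−0.910) + 0.333·(0.508−0.643) + 0.321·(0.253−0.415) = -0.182.

-0.18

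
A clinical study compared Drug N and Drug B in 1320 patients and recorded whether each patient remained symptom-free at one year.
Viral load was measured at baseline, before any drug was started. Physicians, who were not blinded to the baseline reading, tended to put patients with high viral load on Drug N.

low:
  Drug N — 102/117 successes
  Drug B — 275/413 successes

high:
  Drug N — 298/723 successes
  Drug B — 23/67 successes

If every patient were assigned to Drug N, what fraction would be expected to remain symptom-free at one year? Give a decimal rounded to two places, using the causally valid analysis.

0.60

The viral load-specific comparison favours Drug N throughout, but the pooled figures favour Drug B. The question is whether to condition on viral load.
Viral load satisfies the back-door criterion: it is not a descendant of the drug, and it blocks the spurious path from drug to outcome. Adjusting for it (i.e., using the within-viral load rates) gives the causal effect.
Standardising Drug N to the population viral load mix: 0.402·102/117 + 0.598·298/723 = 0.597.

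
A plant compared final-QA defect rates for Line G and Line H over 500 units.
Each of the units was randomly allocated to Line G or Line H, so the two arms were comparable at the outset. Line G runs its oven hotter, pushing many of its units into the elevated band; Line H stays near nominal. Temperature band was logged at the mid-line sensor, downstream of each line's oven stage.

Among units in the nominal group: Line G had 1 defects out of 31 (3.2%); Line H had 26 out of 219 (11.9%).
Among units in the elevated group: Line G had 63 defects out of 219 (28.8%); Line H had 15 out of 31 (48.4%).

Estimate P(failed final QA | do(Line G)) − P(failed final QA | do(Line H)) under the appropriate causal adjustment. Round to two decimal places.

+0.09

The stratified and pooled comparisons disagree (Line G wins within each in-process temperature band; Line H wins overall), so the answer turns on the causal role of in-process temperature band.
In-process temperature band here is a post-treatment variable shaped by the line; conditioning on it would introduce bias rather than remove it. The overall comparison is the causal one.
The causal difference is the pooled difference: 0.256 − 0.164 = +0.092.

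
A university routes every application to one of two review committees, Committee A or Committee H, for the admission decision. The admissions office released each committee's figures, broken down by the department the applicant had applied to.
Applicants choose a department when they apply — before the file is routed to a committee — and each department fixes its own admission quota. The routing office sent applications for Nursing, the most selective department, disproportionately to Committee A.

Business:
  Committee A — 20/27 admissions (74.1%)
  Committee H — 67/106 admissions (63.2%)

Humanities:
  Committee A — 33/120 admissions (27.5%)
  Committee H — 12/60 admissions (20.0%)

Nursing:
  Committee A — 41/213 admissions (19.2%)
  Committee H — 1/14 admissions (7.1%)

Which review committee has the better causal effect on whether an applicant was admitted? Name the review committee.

Department is set before the review committee has any effect — it is not caused by the review committee — and it independently drives the outcome. That makes it a confounder, so the causal comparison is within department levels.
Within each level — Business: 74.1% vs 63.2%; Humanities: 27.5% vs 20.0%; Nursing: 19.2% vs 7.1% — Committee A is higher every time.

Committee A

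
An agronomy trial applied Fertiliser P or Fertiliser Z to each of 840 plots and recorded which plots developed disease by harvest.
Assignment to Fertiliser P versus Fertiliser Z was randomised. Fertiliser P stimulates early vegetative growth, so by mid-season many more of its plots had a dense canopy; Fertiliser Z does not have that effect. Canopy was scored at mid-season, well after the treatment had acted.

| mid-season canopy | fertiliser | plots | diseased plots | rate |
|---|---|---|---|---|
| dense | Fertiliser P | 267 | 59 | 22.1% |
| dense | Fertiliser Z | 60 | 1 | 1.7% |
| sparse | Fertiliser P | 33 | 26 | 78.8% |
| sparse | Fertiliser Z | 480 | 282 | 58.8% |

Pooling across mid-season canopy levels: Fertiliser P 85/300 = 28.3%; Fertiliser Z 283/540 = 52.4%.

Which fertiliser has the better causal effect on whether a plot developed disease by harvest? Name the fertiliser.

Fertiliser P

Mid-season canopy is recorded after the fertiliser and is itself shifted by it — it sits on the causal path from fertiliser to outcome. Conditioning on a mediator would strip out part of the effect we want; the pooled comparison gives the total causal effect.
Pooled: Fertiliser P 28.3% vs Fertiliser Z 52.4%; Fertiliser P is lower overall.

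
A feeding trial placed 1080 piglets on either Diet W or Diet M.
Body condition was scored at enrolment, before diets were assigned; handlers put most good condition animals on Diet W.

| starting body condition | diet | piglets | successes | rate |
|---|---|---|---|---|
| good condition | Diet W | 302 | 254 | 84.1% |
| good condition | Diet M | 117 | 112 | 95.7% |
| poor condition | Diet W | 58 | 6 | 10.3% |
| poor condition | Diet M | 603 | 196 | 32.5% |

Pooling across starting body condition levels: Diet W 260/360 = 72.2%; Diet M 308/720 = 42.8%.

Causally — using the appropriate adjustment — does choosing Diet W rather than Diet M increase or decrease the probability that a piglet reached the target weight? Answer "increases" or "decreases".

decreases

The starting body condition-specific comparison favours Diet M throughout, but the pooled figures favour Diet W. The question is whether to condition on starting body condition.
The imbalance in starting body condition arose from how piglets were allocated, not from anything the diet did; and starting body condition independently affects the outcome. The pooled gap is confounded — condition on starting body condition.
Within each level — good condition: 84.1% vs 95.7%; poor condition: 10.3% vs 32.5% — Diet M is higher every time.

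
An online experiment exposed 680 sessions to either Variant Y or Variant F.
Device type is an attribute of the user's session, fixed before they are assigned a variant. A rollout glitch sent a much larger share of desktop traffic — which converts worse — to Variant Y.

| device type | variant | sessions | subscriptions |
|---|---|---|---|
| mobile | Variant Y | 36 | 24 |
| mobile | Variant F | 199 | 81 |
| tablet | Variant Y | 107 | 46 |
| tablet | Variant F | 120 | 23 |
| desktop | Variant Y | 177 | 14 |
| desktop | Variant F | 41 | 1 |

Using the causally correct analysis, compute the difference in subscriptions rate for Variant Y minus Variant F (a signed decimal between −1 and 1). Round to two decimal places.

+0.19

Within every device type level Variant Y has the higher rate, yet pooled Variant F does — Simpson's reversal.
Device type differs across variants for reasons unrelated to any effect of the variant itself, and it separately predicts the outcome — a classic confounder. We must compare within device type levels.
Adjusting over the population distribution of device type: 0.346·(0.667−0.407) + 0.334·(0.430−0.192) + 0.321·(0.079−0.024) = +0.187.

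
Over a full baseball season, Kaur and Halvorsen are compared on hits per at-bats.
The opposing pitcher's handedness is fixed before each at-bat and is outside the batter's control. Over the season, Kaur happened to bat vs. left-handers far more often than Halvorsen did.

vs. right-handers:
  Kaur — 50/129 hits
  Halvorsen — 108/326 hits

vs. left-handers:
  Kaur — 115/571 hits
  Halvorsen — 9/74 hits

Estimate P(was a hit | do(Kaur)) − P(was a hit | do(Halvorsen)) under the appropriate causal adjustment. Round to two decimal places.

+0.07

The stratified and pooled comparisons disagree (Kaur wins within each pitcher handedness; Halvorsen wins overall), so the answer turns on the causal role of pitcher handedness.
Pitcher handedness is set before the player has any effect — it is not caused by the player — and it independently drives the outcome. That makes it a confounder, so the causal comparison is within pitcher handedness levels.
Adjusting over the population distribution of pitcher handedness: 0.414·(0.388−0.331) + 0.586·(0.201−0.122) = +0.070.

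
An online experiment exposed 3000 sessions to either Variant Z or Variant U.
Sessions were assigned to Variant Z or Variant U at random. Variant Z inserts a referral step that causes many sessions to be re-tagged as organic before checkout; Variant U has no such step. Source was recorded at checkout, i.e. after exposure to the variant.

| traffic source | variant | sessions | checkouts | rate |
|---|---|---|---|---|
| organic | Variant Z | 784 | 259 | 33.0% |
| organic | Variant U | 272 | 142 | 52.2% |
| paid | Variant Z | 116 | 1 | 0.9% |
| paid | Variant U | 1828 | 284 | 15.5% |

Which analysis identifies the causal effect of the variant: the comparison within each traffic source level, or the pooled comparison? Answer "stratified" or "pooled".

pooled

Because the variant influences traffic source, traffic source is a post-treatment mediator, not a confounder. Stratifying on it would bias the estimate; the causal effect is the crude pooled difference.
Pooled: Variant Z 28.9% vs Variant U 20.3%; Variant Z is higher overall.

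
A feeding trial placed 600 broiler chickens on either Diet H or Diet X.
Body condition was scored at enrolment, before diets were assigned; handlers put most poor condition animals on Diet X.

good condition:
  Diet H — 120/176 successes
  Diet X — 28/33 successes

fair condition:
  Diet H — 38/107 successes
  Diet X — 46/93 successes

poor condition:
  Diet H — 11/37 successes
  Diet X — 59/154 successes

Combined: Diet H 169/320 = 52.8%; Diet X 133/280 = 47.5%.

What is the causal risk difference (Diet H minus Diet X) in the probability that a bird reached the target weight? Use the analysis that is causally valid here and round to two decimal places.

The stratified and pooled comparisons disagree (Diet X wins within each starting body condition; Diet H wins overall), so the answer turns on the causal role of starting body condition.
Here starting body condition is a common cause — it drives both which diet a case falls under and the outcome. The crude comparison mixes populations; the stratum-specific rates are the causally relevant ones.
Adjusting over the population distribution of starting body condition: 0.348·(0.682−0.848) + 0.333·(0.355−0.495) + 0.318·(0.297−0.383) = -0.132.

-0.13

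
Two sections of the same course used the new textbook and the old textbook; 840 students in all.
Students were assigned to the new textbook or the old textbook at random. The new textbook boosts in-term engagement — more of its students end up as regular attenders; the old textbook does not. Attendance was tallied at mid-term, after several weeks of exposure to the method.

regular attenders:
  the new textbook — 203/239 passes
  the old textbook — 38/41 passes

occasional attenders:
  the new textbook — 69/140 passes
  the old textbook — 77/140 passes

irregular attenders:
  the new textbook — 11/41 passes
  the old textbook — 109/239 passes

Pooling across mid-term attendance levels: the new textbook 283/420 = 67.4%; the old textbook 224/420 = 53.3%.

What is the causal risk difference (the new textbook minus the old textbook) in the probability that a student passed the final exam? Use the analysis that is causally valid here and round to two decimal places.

+0.14

The stratified and pooled comparisons disagree (the old textbook wins within each mid-term attendance; the new textbook wins overall), so the answer turns on the causal role of mid-term attendance.
Because the teaching method influences mid-term attendance, mid-term attendance is a post-treatment mediator, not a confounder. Stratifying on it would bias the estimate; the causal effect is the crude pooled difference.
The causal difference is the pooled difference: 0.674 − 0.533 = +0.140.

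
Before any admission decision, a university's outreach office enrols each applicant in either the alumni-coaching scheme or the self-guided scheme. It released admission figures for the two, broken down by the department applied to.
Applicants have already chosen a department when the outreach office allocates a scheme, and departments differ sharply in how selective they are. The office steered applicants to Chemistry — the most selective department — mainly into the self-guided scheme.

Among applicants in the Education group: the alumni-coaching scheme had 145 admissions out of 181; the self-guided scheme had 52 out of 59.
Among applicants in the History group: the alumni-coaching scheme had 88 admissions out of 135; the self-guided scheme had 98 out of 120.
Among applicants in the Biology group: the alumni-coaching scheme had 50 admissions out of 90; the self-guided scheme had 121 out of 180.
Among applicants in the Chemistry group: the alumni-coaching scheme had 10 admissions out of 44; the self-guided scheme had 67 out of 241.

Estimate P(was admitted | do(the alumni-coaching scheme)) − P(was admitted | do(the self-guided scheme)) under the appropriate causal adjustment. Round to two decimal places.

The department-specific comparison favours the self-guided scheme throughout, but the pooled figures favour the alumni-coaching scheme. The question is whether to condition on department.
Department is set before the outreach scheme has any effect — it is not caused by the outreach scheme — and it independently drives the outcome. That makes it a confounder, so the causal comparison is within department levels.
Adjusting over the population distribution of department: 0.229·(0.801−0.881) + 0.243·(0.652−0.817) + 0.257·(0.556−0.672) + 0.271·(0.227−0.278) = -0.102.

-0.10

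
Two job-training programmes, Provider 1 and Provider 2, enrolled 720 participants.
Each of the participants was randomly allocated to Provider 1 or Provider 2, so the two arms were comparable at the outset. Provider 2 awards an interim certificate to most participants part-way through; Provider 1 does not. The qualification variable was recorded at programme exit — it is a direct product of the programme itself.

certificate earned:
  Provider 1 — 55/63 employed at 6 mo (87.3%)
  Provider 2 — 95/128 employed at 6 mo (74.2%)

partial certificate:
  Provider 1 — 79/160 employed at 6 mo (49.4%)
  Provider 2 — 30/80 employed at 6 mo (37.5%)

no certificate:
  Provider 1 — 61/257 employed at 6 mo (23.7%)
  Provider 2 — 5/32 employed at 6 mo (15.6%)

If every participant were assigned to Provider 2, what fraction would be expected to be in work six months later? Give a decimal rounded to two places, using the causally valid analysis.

0.54

Stratifying would compare programmes among participants the programmes themselves sorted into qualification attained during the programme groups — a form of selection on an intermediate. The unconditioned pooled rates give the total causal effect.
So P(outcome | do(Provider 2)) is just the pooled rate for Provider 2: 130/240 = 0.542.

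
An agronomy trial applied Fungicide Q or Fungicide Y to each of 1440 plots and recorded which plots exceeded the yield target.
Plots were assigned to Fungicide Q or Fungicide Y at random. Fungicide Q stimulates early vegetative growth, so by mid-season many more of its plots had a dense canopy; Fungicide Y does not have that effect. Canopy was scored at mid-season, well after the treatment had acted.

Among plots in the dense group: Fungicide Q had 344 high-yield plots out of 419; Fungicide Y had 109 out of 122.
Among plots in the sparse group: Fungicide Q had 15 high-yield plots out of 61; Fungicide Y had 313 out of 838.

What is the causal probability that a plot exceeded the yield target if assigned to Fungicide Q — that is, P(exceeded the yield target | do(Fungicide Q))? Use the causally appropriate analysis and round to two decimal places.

The distribution of mid-season canopy is itself part of what the fungicide does — it is an intermediate outcome. Holding it fixed would remove that part of the effect; the total effect is the pooled difference.
So P(outcome | do(Fungicide Q)) is just the pooled rate for Fungicide Q: 359/480 = 0.748.

0.75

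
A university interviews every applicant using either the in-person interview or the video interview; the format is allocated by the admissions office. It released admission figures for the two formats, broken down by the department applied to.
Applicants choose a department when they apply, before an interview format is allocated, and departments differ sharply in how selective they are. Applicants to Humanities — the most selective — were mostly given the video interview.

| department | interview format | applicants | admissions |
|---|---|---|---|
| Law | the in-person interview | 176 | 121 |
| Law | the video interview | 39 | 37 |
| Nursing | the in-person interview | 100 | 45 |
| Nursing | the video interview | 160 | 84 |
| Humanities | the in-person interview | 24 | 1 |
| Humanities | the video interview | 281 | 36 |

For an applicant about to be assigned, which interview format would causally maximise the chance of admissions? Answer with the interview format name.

The stratified and pooled comparisons disagree (the video interview wins within each department; the in-person interview wins overall), so the answer turns on the causal role of department.
Department satisfies the back-door criterion: it is not a descendant of the interview format, and it blocks the spurious path from interview format to outcome. Adjusting for it (i.e., using the within-department rates) gives the causal effect.
Within each level — Law: 68.8% vs 94.9%; Nursing: 45.0% vs 52.5%; Humanities: 4.2% vs 12.8% — the video interview is higher every time.

the video interview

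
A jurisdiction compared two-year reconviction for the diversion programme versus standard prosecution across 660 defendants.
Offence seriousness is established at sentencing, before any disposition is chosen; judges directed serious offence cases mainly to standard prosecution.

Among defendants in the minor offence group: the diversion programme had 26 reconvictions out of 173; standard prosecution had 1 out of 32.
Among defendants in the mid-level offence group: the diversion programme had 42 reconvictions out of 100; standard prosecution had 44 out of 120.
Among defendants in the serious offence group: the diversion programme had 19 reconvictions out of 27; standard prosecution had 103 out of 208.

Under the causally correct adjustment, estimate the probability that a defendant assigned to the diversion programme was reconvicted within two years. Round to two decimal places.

0.44

Within every offence seriousness level standard prosecution has the lower rate, yet pooled the diversion programme does — Simpson's reversal.
Offence seriousness satisfies the back-door criterion: it is not a descendant of the disposition, and it blocks the spurious path from disposition to outcome. Adjusting for it (i.e., using the within-offence seriousness rates) gives the causal effect.
Standardising the diversion programme to the population offence seriousness mix: 0.311·26/173 + 0.333·42/100 + 0.356·19/27 = 0.437.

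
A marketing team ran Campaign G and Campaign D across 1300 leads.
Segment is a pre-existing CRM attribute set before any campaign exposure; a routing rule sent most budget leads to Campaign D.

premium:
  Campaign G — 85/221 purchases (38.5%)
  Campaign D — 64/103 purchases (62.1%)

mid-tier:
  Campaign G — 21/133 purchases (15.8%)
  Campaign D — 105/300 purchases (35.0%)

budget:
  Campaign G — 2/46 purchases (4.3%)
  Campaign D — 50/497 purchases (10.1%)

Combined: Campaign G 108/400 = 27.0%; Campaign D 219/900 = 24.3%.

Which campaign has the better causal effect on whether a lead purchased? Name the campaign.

Nothing the campaign does changes customer segment; the imbalance is an allocation artefact. With customer segment also predicting the outcome, the pooled figure is confounded, and the within-stratum comparison is the causal one.
Within each level — premium: 38.5% vs 62.1%; mid-tier: 15.8% vs 35.0%; budget: 4.3% vs 10.1% — Campaign D is higher every time.

Campaign D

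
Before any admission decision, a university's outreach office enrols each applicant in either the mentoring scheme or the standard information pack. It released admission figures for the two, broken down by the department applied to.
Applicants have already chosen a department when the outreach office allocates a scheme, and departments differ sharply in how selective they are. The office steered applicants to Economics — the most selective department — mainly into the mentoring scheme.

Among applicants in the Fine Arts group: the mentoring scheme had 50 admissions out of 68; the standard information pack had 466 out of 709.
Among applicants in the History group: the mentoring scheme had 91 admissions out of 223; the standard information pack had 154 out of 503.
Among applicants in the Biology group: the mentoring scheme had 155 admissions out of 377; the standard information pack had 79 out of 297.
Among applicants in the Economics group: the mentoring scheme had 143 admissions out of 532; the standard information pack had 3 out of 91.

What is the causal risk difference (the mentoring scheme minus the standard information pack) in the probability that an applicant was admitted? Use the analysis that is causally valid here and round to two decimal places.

+0.14

The imbalance in department arose from how applicants were allocated, not from anything the outreach scheme did; and department independently affects the outcome. The pooled gap is confounded — condition on department.
Adjusting over the population distribution of department: 0.278·(0.735−0.657) + 0.259·(0.408−0.306) + 0.241·(0.411−0.266) + 0.223·(0.269−0.033) = +0.135.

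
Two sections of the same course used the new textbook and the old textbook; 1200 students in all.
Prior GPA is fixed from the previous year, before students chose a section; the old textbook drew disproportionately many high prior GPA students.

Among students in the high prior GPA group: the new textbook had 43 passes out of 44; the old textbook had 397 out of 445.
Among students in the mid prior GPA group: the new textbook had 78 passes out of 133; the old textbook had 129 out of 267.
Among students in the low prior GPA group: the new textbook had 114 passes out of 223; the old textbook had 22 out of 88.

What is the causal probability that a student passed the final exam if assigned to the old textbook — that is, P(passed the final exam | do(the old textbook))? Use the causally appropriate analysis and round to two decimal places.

the new textbook is higher inside every prior GPA band stratum but the old textbook is higher in aggregate. Whether to stratify depends on how prior GPA band relates to the teaching method.
Here prior GPA band is a common cause — it drives both which teaching method a case falls under and the outcome. The crude comparison mixes populations; the stratum-specific rates are the causally relevant ones.
Standardising the old textbook to the population prior GPA band mix: 0.407·397/445 + 0.333·129/267 + 0.259·22/88 = 0.589.

0.59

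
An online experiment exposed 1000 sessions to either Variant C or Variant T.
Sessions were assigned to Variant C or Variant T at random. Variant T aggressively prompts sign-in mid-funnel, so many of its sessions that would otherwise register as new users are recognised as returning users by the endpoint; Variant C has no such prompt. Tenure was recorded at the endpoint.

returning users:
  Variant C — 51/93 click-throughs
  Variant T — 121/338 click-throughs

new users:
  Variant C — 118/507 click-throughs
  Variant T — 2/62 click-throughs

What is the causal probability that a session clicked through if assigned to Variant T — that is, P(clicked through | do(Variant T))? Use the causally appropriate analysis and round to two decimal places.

Because the variant influences user tenure, user tenure is a post-treatment mediator, not a confounder. Stratifying on it would bias the estimate; the causal effect is the crude pooled difference.
So P(outcome | do(Variant T)) is just the pooled rate for Variant T: 123/400 = 0.307.

0.31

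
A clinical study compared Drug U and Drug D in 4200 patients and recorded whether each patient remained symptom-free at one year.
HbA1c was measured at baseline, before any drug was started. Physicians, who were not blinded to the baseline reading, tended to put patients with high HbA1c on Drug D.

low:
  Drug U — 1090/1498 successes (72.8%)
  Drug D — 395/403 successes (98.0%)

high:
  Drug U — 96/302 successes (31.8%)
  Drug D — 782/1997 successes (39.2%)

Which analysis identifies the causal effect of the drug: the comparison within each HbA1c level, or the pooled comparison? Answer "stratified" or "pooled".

stratified

The imbalance in HbA1c arose from how patients were allocated, not from anything the drug did; and HbA1c independently affects the outcome. The pooled gap is confounded — condition on HbA1c.
Within each level — low: 72.8% vs 98.0%; high: 31.8% vs 39.2% — Drug D is higher every time.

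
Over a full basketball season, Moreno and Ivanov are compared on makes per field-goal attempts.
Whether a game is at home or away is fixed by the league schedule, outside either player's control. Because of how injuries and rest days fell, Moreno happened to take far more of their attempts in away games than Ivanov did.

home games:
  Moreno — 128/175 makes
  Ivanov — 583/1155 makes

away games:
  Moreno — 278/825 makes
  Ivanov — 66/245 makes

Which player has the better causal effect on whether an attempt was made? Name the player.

Moreno

Within every game venue level Moreno has the higher rate, yet pooled Ivanov does — Simpson's reversal.
Game venue differs across players for reasons unrelated to any effect of the player itself, and it separately predicts the outcome — a classic confounder. We must compare within game venue levels.
Within each level — home games: 73.1% vs 50.5%; away games: 33.7% vs 26.9% — Moreno is higher every time.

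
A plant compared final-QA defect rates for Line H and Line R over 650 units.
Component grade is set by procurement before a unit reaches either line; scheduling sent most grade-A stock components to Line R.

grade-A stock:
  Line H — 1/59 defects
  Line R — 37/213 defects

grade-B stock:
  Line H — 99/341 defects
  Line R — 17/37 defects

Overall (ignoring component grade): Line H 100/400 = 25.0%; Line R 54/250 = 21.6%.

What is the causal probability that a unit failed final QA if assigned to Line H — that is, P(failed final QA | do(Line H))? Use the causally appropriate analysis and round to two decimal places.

0.18

The imbalance in component grade arose from how units were allocated, not from anything the line did; and component grade independently affects the outcome. The pooled gap is confounded — condition on component grade.
Standardising Line H to the population component grade mix: 0.418·1/59 + 0.582·99/341 = 0.176.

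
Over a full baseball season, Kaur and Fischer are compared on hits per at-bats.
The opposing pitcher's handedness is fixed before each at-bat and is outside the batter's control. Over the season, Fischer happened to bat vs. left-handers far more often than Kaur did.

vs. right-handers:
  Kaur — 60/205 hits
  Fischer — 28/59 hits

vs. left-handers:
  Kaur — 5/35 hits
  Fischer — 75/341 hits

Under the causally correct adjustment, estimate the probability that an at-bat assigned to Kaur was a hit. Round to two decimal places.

Within every pitcher handedness level Fischer has the higher rate, yet pooled Kaur does — Simpson's reversal.
The imbalance in pitcher handedness arose from how at-bats were allocated, not from anything the player did; and pitcher handedness independently affects the outcome. The pooled gap is confounded — condition on pitcher handedness.
Standardising Kaur to the population pitcher handedness mix: 0.412·60/205 + 0.588·5/35 = 0.205.

0.20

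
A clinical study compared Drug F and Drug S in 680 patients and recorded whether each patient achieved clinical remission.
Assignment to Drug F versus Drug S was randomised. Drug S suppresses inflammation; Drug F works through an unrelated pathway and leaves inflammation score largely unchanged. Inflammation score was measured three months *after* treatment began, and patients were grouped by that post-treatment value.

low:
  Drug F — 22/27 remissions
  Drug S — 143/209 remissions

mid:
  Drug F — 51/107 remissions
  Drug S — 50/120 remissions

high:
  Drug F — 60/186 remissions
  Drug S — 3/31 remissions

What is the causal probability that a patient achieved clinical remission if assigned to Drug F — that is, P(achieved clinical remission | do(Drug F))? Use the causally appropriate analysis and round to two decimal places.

Inflammation score is downstream of the drug. One should not condition on a consequence of treatment, so the overall rates are the right comparison.
So P(outcome | do(Drug F)) is just the pooled rate for Drug F: 133/320 = 0.416.

0.42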